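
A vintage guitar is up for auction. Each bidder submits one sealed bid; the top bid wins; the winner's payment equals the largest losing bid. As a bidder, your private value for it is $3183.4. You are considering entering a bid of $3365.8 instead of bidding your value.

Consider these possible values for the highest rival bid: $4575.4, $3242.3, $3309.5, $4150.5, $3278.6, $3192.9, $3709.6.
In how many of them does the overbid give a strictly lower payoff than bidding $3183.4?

The deviation hurts exactly when the highest competing bid lies strictly between $3183.4 and $3365.8 — overbidding then wins at a price above your value.
$4575.4: above both → same outcome either way.
$3242.3: inside the interval → strictly worse (loss $58.9).
$3309.5: inside the interval → strictly worse (loss $126.1).
$4150.5: above both → same outcome either way.
$3278.6: inside the interval → strictly worse (loss $95.2).
$3192.9: inside the interval → strictly worse (loss $9.5).
$3709.6: above both → same outcome either way.
Count: 4.

4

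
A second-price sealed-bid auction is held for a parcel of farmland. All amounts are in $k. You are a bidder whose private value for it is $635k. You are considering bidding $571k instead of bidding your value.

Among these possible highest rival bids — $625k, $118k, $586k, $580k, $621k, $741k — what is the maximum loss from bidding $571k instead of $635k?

$625k: truthful gives $10k, deviation gives $0k → loss $10k.
$118k: same outcome either way → loss $0k.
$586k: truthful gives $49k, deviation gives $0k → loss $49k.
$580k: truthful gives $55k, deviation gives $0k → loss $55k.
$621k: truthful gives $14k, deviation gives $0k → loss $14k.
$741k: same outcome either way → loss $0k.
Maximum loss: $55k.

$55k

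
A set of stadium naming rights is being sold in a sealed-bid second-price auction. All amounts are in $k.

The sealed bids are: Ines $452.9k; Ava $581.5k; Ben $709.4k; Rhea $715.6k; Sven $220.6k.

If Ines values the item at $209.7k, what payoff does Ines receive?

$0k

Highest bid: Rhea at $715.6k, so Rhea wins.
Second-highest bid: Ben at $709.4k — that is the price the winner pays.
Ines did not win, so Ines pays nothing and receives nothing: payoff $0k.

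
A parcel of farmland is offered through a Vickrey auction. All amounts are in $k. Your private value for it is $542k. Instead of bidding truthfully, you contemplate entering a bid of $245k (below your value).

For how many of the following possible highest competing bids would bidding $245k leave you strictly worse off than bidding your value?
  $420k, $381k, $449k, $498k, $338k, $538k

6

The deviation hurts exactly when the highest competing bid lies strictly between $245k and $542k — underbidding then forfeits a profitable win.
$420k: inside the interval → strictly worse (loss $122k).
$381k: inside the interval → strictly worse (loss $161k).
$449k: inside the interval → strictly worse (loss $93k).
$498k: inside the interval → strictly worse (loss $44k).
$338k: inside the interval → strictly worse (loss $204k).
$538k: inside the interval → strictly worse (loss $4k).
Count: 6.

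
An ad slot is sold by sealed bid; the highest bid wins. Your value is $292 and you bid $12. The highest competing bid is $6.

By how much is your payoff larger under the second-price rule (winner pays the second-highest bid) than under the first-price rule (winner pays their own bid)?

You have the highest bid, so you win under either rule.
Second-price: pay $6 → payoff $286.
First-price: pay your own bid $12 → payoff $280.
Difference = $286 − ($280) = $6.

$6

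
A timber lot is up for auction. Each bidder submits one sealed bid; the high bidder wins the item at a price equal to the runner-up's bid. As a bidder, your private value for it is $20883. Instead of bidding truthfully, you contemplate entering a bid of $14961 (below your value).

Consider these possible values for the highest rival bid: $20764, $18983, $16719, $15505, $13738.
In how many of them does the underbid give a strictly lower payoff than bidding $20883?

4

The deviation hurts exactly when the highest competing bid lies strictly between $14961 and $20883 — underbidding then forfeits a profitable win.
$20764: inside the interval → strictly worse (loss $119).
$18983: inside the interval → strictly worse (loss $1900).
$16719: inside the interval → strictly worse (loss $4164).
$15505: inside the interval → strictly worse (loss $5378).
$13738: below both → same outcome either way.
Count: 4.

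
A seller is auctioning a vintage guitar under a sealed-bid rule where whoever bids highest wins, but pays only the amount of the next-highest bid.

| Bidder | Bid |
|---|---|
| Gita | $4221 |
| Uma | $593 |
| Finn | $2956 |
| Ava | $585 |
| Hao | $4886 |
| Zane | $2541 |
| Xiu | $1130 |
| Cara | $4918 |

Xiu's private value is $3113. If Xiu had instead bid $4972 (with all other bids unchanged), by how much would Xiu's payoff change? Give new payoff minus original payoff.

The highest bid among the other bidders is $4918; Xiu's bid doesn't change that.
Original bid $1130: Xiu is not highest (top rival bid is $4918); payoff $0.
Alternative bid $4972: Xiu is highest, pays the top rival bid $4918; payoff $3113 − $4918 = −$1805.
Change in payoff = −$1805 − ($0) = −$1805.

−$1805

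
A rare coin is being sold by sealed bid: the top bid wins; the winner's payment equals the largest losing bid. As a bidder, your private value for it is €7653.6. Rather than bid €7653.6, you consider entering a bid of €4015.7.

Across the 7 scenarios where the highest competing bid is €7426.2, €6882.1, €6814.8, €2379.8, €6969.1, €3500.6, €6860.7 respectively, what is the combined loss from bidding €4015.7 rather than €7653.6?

The deviation costs you only when the competing bid falls strictly between €4015.7 and €7653.6; elsewhere both bids give the same outcome.
€7426.2: truthful payoff €227.4, deviation payoff €0 → loss €227.4.
€6882.1: truthful payoff €771.5, deviation payoff €0 → loss €771.5.
€6814.8: truthful payoff €838.8, deviation payoff €0 → loss €838.8.
€2379.8: outcomes coincide → loss €0.
€6969.1: truthful payoff €684.5, deviation payoff €0 → loss €684.5.
€3500.6: outcomes coincide → loss €0.
€6860.7: truthful payoff €792.9, deviation payoff €0 → loss €792.9.
Total loss = €227.4 + €771.5 + €838.8 + €684.5 + €792.9 = €3315.1.
Because the price is fixed by the runner-up's bid, deviating from your value can only change a good outcome into a bad one — never the reverse.

€3315.1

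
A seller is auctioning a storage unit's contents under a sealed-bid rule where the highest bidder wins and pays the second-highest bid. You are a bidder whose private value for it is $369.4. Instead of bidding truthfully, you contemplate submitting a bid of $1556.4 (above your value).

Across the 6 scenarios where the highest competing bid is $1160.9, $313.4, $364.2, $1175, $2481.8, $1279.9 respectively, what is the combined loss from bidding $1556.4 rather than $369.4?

$2507.6

The deviation costs you only when the competing bid falls strictly between $369.4 and $1556.4; elsewhere both bids give the same outcome.
$1160.9: truthful payoff $0, deviation payoff −$791.5 → loss $791.5.
$313.4: outcomes coincide → loss $0.
$364.2: outcomes coincide → loss $0.
$1175: truthful payoff $0, deviation payoff −$805.6 → loss $805.6.
$2481.8: outcomes coincide → loss $0.
$1279.9: truthful payoff $0, deviation payoff −$910.5 → loss $910.5.
Total loss = $791.5 + $805.6 + $910.5 = $2507.6.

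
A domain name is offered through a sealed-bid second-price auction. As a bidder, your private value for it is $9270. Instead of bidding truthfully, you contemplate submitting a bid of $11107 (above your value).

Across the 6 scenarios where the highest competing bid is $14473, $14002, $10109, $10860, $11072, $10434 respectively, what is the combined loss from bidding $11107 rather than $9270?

$5395

The deviation costs you only when the competing bid falls strictly between $9270 and $11107; elsewhere both bids give the same outcome.
$14473: outcomes coincide → loss $0.
$14002: outcomes coincide → loss $0.
$10109: truthful payoff $0, deviation payoff −$839 → loss $839.
$10860: truthful payoff $0, deviation payoff −$1590 → loss $1590.
$11072: truthful payoff $0, deviation payoff −$1802 → loss $1802.
$10434: truthful payoff $0, deviation payoff −$1164 → loss $1164.
Total loss = $839 + $1590 + $1802 + $1164 = $5395.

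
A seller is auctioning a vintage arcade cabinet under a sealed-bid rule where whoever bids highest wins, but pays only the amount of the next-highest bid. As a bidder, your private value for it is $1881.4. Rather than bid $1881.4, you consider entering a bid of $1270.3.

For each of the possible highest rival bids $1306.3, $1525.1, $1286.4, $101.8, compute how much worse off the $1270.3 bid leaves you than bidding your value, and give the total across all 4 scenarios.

$1526.4

The deviation costs you only when the competing bid falls strictly between $1270.3 and $1881.4; elsewhere both bids give the same outcome.
$1306.3: truthful payoff $575.1, deviation payoff $0 → loss $575.1.
$1525.1: truthful payoff $356.3, deviation payoff $0 → loss $356.3.
$1286.4: truthful payoff $595, deviation payoff $0 → loss $595.
$101.8: outcomes coincide → loss $0.
Total loss = $575.1 + $356.3 + $595 = $1526.4.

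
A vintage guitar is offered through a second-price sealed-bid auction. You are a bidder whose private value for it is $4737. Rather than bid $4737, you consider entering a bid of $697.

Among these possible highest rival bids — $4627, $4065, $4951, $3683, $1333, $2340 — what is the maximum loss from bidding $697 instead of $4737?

$3404

$4627: truthful gives $110, deviation gives $0 → loss $110.
$4065: truthful gives $672, deviation gives $0 → loss $672.
$4951: same outcome either way → loss $0.
$3683: truthful gives $1054, deviation gives $0 → loss $1054.
$1333: truthful gives $3404, deviation gives $0 → loss $3404.
$2340: truthful gives $2397, deviation gives $0 → loss $2397.
Maximum loss: $3404.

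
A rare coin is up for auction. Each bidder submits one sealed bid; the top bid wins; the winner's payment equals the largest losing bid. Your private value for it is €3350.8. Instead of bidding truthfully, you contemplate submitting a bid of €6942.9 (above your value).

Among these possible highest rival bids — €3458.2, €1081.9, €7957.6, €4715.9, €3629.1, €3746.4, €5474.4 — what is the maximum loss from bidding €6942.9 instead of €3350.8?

€3458.2: truthful gives €0, deviation gives −€107.4 → loss €107.4.
€1081.9: same outcome either way → loss €0.
€7957.6: same outcome either way → loss €0.
€4715.9: truthful gives €0, deviation gives −€1365.1 → loss €1365.1.
€3629.1: truthful gives €0, deviation gives −€278.3 → loss €278.3.
€3746.4: truthful gives €0, deviation gives −€395.6 → loss €395.6.
€5474.4: truthful gives €0, deviation gives −€2123.6 → loss €2123.6.
Maximum loss: €2123.6.

€2123.6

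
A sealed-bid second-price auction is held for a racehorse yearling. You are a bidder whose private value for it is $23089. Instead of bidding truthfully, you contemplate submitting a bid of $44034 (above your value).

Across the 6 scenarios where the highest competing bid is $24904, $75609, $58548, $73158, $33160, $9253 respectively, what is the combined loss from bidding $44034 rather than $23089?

The deviation costs you only when the competing bid falls strictly between $23089 and $44034; elsewhere both bids give the same outcome.
$24904: truthful payoff $0, deviation payoff −$1815 → loss $1815.
$75609: outcomes coincide → loss $0.
$58548: outcomes coincide → loss $0.
$73158: outcomes coincide → loss $0.
$33160: truthful payoff $0, deviation payoff −$10071 → loss $10071.
$9253: outcomes coincide → loss $0.
Total loss = $1815 + $10071 = $11886.
Truthful bidding weakly dominates here: raising your bid can only win items priced above your value, and lowering it can only forfeit items priced below.

$11886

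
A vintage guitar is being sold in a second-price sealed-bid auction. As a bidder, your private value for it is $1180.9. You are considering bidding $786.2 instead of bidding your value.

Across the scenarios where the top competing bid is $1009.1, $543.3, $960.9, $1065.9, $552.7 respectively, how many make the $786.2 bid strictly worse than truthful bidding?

3

The deviation hurts exactly when the highest competing bid lies strictly between $786.2 and $1180.9 — underbidding then forfeits a profitable win.
$1009.1: inside the interval → strictly worse (loss $171.8).
$543.3: below both → same outcome either way.
$960.9: inside the interval → strictly worse (loss $220).
$1065.9: inside the interval → strictly worse (loss $115).
$552.7: below both → same outcome either way.
Count: 3.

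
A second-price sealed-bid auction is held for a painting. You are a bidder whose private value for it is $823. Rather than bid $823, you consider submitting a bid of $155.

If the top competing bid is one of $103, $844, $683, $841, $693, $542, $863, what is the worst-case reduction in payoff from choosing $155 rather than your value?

$281

$103: same outcome either way → loss $0.
$844: same outcome either way → loss $0.
$683: truthful gives $140, deviation gives $0 → loss $140.
$841: same outcome either way → loss $0.
$693: truthful gives $130, deviation gives $0 → loss $130.
$542: truthful gives $281, deviation gives $0 → loss $281.
$863: same outcome either way → loss $0.
Maximum loss: $281.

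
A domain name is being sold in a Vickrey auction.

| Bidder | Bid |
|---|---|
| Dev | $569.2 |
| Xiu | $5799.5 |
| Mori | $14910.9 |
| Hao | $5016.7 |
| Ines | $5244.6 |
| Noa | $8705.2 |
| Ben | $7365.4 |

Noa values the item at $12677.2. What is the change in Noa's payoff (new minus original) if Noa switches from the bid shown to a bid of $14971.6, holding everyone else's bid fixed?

−$2233.7

The highest bid among the other bidders is $14910.9; Noa's bid doesn't change that.
Original bid $8705.2: Noa is not highest (top rival bid is $14910.9); payoff $0.
Alternative bid $14971.6: Noa is highest, pays the top rival bid $14910.9; payoff $12677.2 − $14910.9 = −$2233.7.
Change in payoff = −$2233.7 − ($0) = −$2233.7.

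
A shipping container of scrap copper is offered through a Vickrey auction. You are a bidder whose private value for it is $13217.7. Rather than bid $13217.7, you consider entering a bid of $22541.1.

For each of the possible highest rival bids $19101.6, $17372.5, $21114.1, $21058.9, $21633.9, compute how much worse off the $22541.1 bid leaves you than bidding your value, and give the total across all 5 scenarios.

The deviation costs you only when the competing bid falls strictly between $13217.7 and $22541.1; elsewhere both bids give the same outcome.
$19101.6: truthful payoff $0, deviation payoff −$5883.9 → loss $5883.9.
$17372.5: truthful payoff $0, deviation payoff −$4154.8 → loss $4154.8.
$21114.1: truthful payoff $0, deviation payoff −$7896.4 → loss $7896.4.
$21058.9: truthful payoff $0, deviation payoff −$7841.2 → loss $7841.2.
$21633.9: truthful payoff $0, deviation payoff −$8416.2 → loss $8416.2.
Total loss = $5883.9 + $4154.8 + $7896.4 + $7841.2 + $8416.2 = $34192.5.

$34192.5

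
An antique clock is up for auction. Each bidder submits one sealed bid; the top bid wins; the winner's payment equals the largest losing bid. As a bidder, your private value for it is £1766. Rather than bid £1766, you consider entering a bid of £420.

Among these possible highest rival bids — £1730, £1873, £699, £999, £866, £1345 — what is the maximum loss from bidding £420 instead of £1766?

£1067

£1730: truthful gives £36, deviation gives £0 → loss £36.
£1873: same outcome either way → loss £0.
£699: truthful gives £1067, deviation gives £0 → loss £1067.
£999: truthful gives £767, deviation gives £0 → loss £767.
£866: truthful gives £900, deviation gives £0 → loss £900.
£1345: truthful gives £421, deviation gives £0 → loss £421.
Maximum loss: £1067.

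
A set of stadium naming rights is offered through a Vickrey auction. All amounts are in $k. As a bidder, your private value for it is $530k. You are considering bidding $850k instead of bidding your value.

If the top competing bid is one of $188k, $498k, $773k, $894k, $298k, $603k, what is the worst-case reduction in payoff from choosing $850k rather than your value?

$243k

$188k: same outcome either way → loss $0k.
$498k: same outcome either way → loss $0k.
$773k: truthful gives $0k, deviation gives −$243k → loss $243k.
$894k: same outcome either way → loss $0k.
$298k: same outcome either way → loss $0k.
$603k: truthful gives $0k, deviation gives −$73k → loss $73k.
Maximum loss: $243k.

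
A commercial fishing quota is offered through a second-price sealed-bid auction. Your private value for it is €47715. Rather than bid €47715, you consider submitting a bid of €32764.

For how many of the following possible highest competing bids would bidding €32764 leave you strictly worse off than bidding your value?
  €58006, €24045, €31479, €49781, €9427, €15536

0

The deviation hurts exactly when the highest competing bid lies strictly between €32764 and €47715 — underbidding then forfeits a profitable win.
€58006: above both → same outcome either way.
€24045: below both → same outcome either way.
€31479: below both → same outcome either way.
€49781: above both → same outcome either way.
€9427: below both → same outcome either way.
€15536: below both → same outcome either way.
Count: 0.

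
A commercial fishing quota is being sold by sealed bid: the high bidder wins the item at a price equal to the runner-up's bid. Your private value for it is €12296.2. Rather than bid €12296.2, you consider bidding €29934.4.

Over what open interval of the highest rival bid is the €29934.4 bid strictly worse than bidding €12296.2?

If the competing bid is below €12296.2, both bids win at the same price — no difference.
If it is above €29934.4, both bids lose — no difference.
If it lies strictly between €12296.2 and €29934.4, bidding your value loses (payoff 0) while bidding €29934.4 wins at a price above your value (payoff negative).
So the deviation strictly hurts on the open interval (€12296.2, €29934.4).

(€12296.2, €29934.4)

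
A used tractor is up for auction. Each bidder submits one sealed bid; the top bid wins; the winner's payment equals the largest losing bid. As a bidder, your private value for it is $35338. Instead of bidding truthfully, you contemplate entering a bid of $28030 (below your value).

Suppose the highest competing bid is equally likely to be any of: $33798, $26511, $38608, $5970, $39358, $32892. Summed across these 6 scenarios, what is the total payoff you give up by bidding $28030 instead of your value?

$3986

The deviation costs you only when the competing bid falls strictly between $28030 and $35338; elsewhere both bids give the same outcome.
$33798: truthful payoff $1540, deviation payoff $0 → loss $1540.
$26511: outcomes coincide → loss $0.
$38608: outcomes coincide → loss $0.
$5970: outcomes coincide → loss $0.
$39358: outcomes coincide → loss $0.
$32892: truthful payoff $2446, deviation payoff $0 → loss $2446.
Total loss = $1540 + $2446 = $3986.
In a second-price auction your bid sets only whether you win, not what you pay, so bidding your true value is weakly dominant.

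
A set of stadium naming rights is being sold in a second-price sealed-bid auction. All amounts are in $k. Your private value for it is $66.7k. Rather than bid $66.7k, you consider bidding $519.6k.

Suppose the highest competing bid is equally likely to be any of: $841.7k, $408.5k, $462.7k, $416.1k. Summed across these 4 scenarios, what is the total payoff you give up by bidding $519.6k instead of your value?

The deviation costs you only when the competing bid falls strictly between $66.7k and $519.6k; elsewhere both bids give the same outcome.
$841.7k: outcomes coincide → loss $0k.
$408.5k: truthful payoff $0k, deviation payoff −$341.8k → loss $341.8k.
$462.7k: truthful payoff $0k, deviation payoff −$396k → loss $396k.
$416.1k: truthful payoff $0k, deviation payoff −$349.4k → loss $349.4k.
Total loss = $341.8k + $396k + $349.4k = $1087.2k.
Truthful bidding weakly dominates here: raising your bid can only win items priced above your value, and lowering it can only forfeit items priced below.

$1087.2k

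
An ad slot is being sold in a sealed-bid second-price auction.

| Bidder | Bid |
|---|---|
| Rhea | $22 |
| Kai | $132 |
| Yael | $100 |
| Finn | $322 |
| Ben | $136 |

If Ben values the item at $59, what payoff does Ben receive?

Highest bid: Finn at $322, so Finn wins.
Second-highest bid: Ben at $136 — that is the price the winner pays.
Ben did not win, so Ben pays nothing and receives nothing: payoff $0.

$0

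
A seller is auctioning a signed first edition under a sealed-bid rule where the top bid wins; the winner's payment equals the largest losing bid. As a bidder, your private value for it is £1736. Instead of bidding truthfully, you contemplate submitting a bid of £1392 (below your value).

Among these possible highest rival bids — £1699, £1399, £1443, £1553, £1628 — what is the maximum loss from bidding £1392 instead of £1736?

£337

£1699: truthful gives £37, deviation gives £0 → loss £37.
£1399: truthful gives £337, deviation gives £0 → loss £337.
£1443: truthful gives £293, deviation gives £0 → loss £293.
£1553: truthful gives £183, deviation gives £0 → loss £183.
£1628: truthful gives £108, deviation gives £0 → loss £108.
Maximum loss: £337.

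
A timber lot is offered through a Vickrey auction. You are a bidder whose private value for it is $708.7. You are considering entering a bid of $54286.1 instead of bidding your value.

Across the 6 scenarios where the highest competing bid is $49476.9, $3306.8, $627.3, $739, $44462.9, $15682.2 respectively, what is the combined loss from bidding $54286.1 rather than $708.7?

The deviation costs you only when the competing bid falls strictly between $708.7 and $54286.1; elsewhere both bids give the same outcome.
$49476.9: truthful payoff $0, deviation payoff −$48768.2 → loss $48768.2.
$3306.8: truthful payoff $0, deviation payoff −$2598.1 → loss $2598.1.
$627.3: outcomes coincide → loss $0.
$739: truthful payoff $0, deviation payoff −$30.3 → loss $30.3.
$44462.9: truthful payoff $0, deviation payoff −$43754.2 → loss $43754.2.
$15682.2: truthful payoff $0, deviation payoff −$14973.5 → loss $14973.5.
Total loss = $48768.2 + $2598.1 + $30.3 + $43754.2 + $14973.5 = $110124.3.
Because the price is fixed by the runner-up's bid, deviating from your value can only change a good outcome into a bad one — never the reverse.

$110124.3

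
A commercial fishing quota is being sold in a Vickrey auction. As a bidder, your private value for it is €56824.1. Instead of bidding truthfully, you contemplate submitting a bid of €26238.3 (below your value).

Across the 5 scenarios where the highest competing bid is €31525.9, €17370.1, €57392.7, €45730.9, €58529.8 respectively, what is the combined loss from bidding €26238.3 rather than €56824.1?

The deviation costs you only when the competing bid falls strictly between €26238.3 and €56824.1; elsewhere both bids give the same outcome.
€31525.9: truthful payoff €25298.2, deviation payoff €0 → loss €25298.2.
€17370.1: outcomes coincide → loss €0.
€57392.7: outcomes coincide → loss €0.
€45730.9: truthful payoff €11093.2, deviation payoff €0 → loss €11093.2.
€58529.8: outcomes coincide → loss €0.
Total loss = €25298.2 + €11093.2 = €36391.4.
In a second-price auction your bid sets only whether you win, not what you pay, so bidding your true value is weakly dominant.

€36391.4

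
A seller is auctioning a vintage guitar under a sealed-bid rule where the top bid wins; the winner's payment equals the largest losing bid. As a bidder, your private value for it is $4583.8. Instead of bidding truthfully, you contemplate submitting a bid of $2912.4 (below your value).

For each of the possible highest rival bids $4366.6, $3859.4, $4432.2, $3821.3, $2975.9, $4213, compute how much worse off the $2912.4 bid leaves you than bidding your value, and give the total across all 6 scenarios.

$3834.4

The deviation costs you only when the competing bid falls strictly between $2912.4 and $4583.8; elsewhere both bids give the same outcome.
$4366.6: truthful payoff $217.2, deviation payoff $0 → loss $217.2.
$3859.4: truthful payoff $724.4, deviation payoff $0 → loss $724.4.
$4432.2: truthful payoff $151.6, deviation payoff $0 → loss $151.6.
$3821.3: truthful payoff $762.5, deviation payoff $0 → loss $762.5.
$2975.9: truthful payoff $1607.9, deviation payoff $0 → loss $1607.9.
$4213: truthful payoff $370.8, deviation payoff $0 → loss $370.8.
Total loss = $217.2 + $724.4 + $151.6 + $762.5 + $1607.9 + $370.8 = $3834.4.
In a second-price auction your bid sets only whether you win, not what you pay, so bidding your true value is weakly dominant.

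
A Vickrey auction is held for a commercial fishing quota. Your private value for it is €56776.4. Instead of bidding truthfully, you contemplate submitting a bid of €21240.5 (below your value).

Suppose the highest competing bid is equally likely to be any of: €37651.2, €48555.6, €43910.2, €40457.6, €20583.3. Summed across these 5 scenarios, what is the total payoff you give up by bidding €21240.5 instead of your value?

The deviation costs you only when the competing bid falls strictly between €21240.5 and €56776.4; elsewhere both bids give the same outcome.
€37651.2: truthful payoff €19125.2, deviation payoff €0 → loss €19125.2.
€48555.6: truthful payoff €8220.8, deviation payoff €0 → loss €8220.8.
€43910.2: truthful payoff €12866.2, deviation payoff €0 → loss €12866.2.
€40457.6: truthful payoff €16318.8, deviation payoff €0 → loss €16318.8.
€20583.3: outcomes coincide → loss €0.
Total loss = €19125.2 + €8220.8 + €12866.2 + €16318.8 = €56531.

€56531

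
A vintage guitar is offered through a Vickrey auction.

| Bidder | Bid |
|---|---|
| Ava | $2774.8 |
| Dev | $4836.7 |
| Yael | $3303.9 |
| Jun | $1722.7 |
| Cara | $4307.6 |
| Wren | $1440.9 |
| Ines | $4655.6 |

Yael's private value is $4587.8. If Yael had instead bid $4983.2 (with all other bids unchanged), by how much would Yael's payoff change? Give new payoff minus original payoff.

−$248.9

The highest bid among the other bidders is $4836.7; Yael's bid doesn't change that.
Original bid $3303.9: Yael is not highest (top rival bid is $4836.7); payoff $0.
Alternative bid $4983.2: Yael is highest, pays the top rival bid $4836.7; payoff $4587.8 − $4836.7 = −$248.9.
Change in payoff = −$248.9 − ($0) = −$248.9.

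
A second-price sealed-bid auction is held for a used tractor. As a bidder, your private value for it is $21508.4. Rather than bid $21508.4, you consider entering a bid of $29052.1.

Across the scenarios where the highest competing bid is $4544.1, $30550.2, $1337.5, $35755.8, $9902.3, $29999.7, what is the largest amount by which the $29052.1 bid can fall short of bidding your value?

$0

$4544.1: same outcome either way → loss $0.
$30550.2: same outcome either way → loss $0.
$1337.5: same outcome either way → loss $0.
$35755.8: same outcome either way → loss $0.
$9902.3: same outcome either way → loss $0.
$29999.7: same outcome either way → loss $0.
Maximum loss: $0.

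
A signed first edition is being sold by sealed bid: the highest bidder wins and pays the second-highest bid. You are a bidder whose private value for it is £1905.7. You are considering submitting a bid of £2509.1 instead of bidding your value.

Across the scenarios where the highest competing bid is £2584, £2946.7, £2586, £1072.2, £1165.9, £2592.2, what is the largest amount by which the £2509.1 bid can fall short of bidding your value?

£2584: same outcome either way → loss £0.
£2946.7: same outcome either way → loss £0.
£2586: same outcome either way → loss £0.
£1072.2: same outcome either way → loss £0.
£1165.9: same outcome either way → loss £0.
£2592.2: same outcome either way → loss £0.
Maximum loss: £0.

£0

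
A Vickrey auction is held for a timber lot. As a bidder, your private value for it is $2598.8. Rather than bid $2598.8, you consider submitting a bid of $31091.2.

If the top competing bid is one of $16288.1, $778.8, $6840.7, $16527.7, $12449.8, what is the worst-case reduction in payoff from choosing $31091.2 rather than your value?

$13928.9

$16288.1: truthful gives $0, deviation gives −$13689.3 → loss $13689.3.
$778.8: same outcome either way → loss $0.
$6840.7: truthful gives $0, deviation gives −$4241.9 → loss $4241.9.
$16527.7: truthful gives $0, deviation gives −$13928.9 → loss $13928.9.
$12449.8: truthful gives $0, deviation gives −$9851 → loss $9851.
Maximum loss: $13928.9.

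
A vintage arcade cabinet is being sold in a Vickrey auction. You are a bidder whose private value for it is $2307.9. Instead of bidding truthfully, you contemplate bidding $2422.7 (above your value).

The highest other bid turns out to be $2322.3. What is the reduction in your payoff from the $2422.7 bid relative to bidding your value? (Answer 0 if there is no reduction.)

$14.4

Bidding your value $2307.9: you lose (since $2307.9 < $2322.3). Payoff $0.
Bidding $2422.7: you win and pay $2322.3. Payoff $2307.9 − $2322.3 = −$14.4.
The competing bid $2322.3 lies between your value and your inflated bid, so overbidding wins an item priced above your value.
Loss from deviating = $0 − (−$14.4) = $14.4.
Because the price is fixed by the runner-up's bid, deviating from your value can only change a good outcome into a bad one — never the reverse.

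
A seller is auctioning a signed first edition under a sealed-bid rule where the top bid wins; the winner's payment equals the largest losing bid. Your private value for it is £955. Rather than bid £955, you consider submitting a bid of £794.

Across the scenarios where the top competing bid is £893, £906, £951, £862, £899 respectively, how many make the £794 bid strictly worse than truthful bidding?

The deviation hurts exactly when the highest competing bid lies strictly between £794 and £955 — underbidding then forfeits a profitable win.
£893: inside the interval → strictly worse (loss £62).
£906: inside the interval → strictly worse (loss £49).
£951: inside the interval → strictly worse (loss £4).
£862: inside the interval → strictly worse (loss £93).
£899: inside the interval → strictly worse (loss £56).
Count: 5.

5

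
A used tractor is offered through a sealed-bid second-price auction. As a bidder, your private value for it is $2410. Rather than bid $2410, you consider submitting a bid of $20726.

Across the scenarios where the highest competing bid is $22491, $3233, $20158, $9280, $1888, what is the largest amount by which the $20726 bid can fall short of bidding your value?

$22491: same outcome either way → loss $0.
$3233: truthful gives $0, deviation gives −$823 → loss $823.
$20158: truthful gives $0, deviation gives −$17748 → loss $17748.
$9280: truthful gives $0, deviation gives −$6870 → loss $6870.
$1888: same outcome either way → loss $0.
Maximum loss: $17748.

$17748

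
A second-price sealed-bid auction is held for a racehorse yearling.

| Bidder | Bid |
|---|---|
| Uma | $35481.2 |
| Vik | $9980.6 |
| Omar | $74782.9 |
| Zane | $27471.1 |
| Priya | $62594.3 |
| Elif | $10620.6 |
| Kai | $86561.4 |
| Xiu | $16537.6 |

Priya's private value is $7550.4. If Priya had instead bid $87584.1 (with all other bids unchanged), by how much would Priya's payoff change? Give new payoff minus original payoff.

−$79011

The highest bid among the other bidders is $86561.4; Priya's bid doesn't change that.
Original bid $62594.3: Priya is not highest (top rival bid is $86561.4); payoff $0.
Alternative bid $87584.1: Priya is highest, pays the top rival bid $86561.4; payoff $7550.4 − $86561.4 = −$79011.
Change in payoff = −$79011 − ($0) = −$79011.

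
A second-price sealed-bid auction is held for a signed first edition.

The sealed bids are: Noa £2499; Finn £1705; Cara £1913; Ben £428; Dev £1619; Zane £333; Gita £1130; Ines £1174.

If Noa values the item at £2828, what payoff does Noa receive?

Highest bid: Noa at £2499, so Noa wins.
Second-highest bid: Cara at £1913 — that is the price the winner pays.
Noa's payoff = value − price = £2828 − £1913 = £915.

£915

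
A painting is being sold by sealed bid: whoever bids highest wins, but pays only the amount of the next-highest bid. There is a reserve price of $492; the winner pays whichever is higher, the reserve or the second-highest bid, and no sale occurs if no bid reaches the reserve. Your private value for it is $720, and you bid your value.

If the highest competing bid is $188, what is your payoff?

$228

Your bid $720 is the highest and exceeds the reserve.
Price = max(second-highest bid, reserve) = max($188, $492) = $492.
Payoff = $720 − $492 = $228.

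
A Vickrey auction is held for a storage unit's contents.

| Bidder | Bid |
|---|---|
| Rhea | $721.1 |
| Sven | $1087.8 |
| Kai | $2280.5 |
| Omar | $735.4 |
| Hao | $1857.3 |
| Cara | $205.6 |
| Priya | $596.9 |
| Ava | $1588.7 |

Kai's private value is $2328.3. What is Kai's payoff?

$471

Highest bid: Kai at $2280.5, so Kai wins.
Second-highest bid: Hao at $1857.3 — that is the price the winner pays.
Kai's payoff = value − price = $2328.3 − $1857.3 = $471.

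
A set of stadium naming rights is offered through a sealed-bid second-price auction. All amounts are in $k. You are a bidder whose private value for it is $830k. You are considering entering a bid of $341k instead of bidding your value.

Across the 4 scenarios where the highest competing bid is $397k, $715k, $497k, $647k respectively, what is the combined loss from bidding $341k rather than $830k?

The deviation costs you only when the competing bid falls strictly between $341k and $830k; elsewhere both bids give the same outcome.
$397k: truthful payoff $433k, deviation payoff $0k → loss $433k.
$715k: truthful payoff $115k, deviation payoff $0k → loss $115k.
$497k: truthful payoff $333k, deviation payoff $0k → loss $333k.
$647k: truthful payoff $183k, deviation payoff $0k → loss $183k.
Total loss = $433k + $115k + $333k + $183k = $1064k.

$1064k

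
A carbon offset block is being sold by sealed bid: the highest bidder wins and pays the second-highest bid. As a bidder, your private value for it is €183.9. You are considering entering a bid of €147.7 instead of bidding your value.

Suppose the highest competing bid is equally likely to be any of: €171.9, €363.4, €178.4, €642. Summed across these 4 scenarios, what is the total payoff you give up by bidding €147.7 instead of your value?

The deviation costs you only when the competing bid falls strictly between €147.7 and €183.9; elsewhere both bids give the same outcome.
€171.9: truthful payoff €12, deviation payoff €0 → loss €12.
€363.4: outcomes coincide → loss €0.
€178.4: truthful payoff €5.5, deviation payoff €0 → loss €5.5.
€642: outcomes coincide → loss €0.
Total loss = €12 + €5.5 = €17.5.

€17.5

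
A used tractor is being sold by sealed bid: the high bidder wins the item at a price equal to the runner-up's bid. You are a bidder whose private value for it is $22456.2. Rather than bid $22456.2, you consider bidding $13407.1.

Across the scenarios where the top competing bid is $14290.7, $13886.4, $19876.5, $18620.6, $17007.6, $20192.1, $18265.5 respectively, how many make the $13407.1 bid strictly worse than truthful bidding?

The deviation hurts exactly when the highest competing bid lies strictly between $13407.1 and $22456.2 — underbidding then forfeits a profitable win.
$14290.7: inside the interval → strictly worse (loss $8165.5).
$13886.4: inside the interval → strictly worse (loss $8569.8).
$19876.5: inside the interval → strictly worse (loss $2579.7).
$18620.6: inside the interval → strictly worse (loss $3835.6).
$17007.6: inside the interval → strictly worse (loss $5448.6).
$20192.1: inside the interval → strictly worse (loss $2264.1).
$18265.5: inside the interval → strictly worse (loss $4190.7).
Count: 7.

7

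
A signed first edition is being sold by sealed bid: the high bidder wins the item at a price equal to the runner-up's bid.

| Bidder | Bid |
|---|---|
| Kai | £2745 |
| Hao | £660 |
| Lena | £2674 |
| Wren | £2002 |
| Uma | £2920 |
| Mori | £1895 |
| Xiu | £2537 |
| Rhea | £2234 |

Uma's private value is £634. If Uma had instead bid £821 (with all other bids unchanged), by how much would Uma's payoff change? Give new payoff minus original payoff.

£2111

The highest bid among the other bidders is £2745; Uma's bid doesn't change that.
Original bid £2920: Uma is highest, pays the top rival bid £2745; payoff £634 − £2745 = −£2111.
Alternative bid £821: Uma is not highest (top rival bid is £2745); payoff £0.
Change in payoff = £0 − (−£2111) = £2111.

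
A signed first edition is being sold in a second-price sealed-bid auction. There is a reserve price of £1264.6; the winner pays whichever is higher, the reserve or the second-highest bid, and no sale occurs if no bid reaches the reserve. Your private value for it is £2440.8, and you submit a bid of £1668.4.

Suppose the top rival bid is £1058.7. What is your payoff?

Your bid £1668.4 is the highest and exceeds the reserve.
Price = max(second-highest bid, reserve) = max(£1058.7, £1264.6) = £1264.6.
Payoff = £2440.8 − £1264.6 = £1176.2.

£1176.2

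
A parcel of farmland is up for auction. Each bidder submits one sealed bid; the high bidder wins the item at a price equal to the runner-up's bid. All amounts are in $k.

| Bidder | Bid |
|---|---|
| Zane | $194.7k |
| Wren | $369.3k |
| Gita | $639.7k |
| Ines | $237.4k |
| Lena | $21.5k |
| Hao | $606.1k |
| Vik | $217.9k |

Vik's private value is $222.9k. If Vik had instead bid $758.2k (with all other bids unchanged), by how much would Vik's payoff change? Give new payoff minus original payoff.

−$416.8k

The highest bid among the other bidders is $639.7k; Vik's bid doesn't change that.
Original bid $217.9k: Vik is not highest (top rival bid is $639.7k); payoff $0k.
Alternative bid $758.2k: Vik is highest, pays the top rival bid $639.7k; payoff $222.9k − $639.7k = −$416.8k.
Change in payoff = −$416.8k − ($0k) = −$416.8k.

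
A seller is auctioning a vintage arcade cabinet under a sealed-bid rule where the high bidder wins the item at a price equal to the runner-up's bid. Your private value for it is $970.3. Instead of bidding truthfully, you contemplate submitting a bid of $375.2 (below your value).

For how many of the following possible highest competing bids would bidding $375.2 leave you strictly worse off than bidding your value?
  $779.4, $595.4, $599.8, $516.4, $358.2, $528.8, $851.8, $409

7

The deviation hurts exactly when the highest competing bid lies strictly between $375.2 and $970.3 — underbidding then forfeits a profitable win.
$779.4: inside the interval → strictly worse (loss $190.9).
$595.4: inside the interval → strictly worse (loss $374.9).
$599.8: inside the interval → strictly worse (loss $370.5).
$516.4: inside the interval → strictly worse (loss $453.9).
$358.2: below both → same outcome either way.
$528.8: inside the interval → strictly worse (loss $441.5).
$851.8: inside the interval → strictly worse (loss $118.5).
$409: inside the interval → strictly worse (loss $561.3).
Count: 7.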